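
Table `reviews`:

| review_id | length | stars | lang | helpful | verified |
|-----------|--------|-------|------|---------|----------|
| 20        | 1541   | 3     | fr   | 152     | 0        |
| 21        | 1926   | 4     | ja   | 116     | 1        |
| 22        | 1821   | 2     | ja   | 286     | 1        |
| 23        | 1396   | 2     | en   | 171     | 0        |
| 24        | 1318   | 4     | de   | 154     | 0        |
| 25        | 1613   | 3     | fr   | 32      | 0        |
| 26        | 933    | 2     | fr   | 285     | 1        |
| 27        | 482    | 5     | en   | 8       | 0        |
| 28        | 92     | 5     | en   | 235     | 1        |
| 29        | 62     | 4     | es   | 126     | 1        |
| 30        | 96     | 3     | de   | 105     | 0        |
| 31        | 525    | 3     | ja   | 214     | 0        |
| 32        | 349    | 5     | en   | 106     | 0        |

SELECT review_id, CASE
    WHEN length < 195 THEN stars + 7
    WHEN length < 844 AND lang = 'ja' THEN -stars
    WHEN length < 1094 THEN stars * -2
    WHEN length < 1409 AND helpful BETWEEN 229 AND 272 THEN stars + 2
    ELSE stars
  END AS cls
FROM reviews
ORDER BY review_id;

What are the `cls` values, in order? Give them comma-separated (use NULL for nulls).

review_id=20: ELSE → 3
review_id=21: ELSE → 4
review_id=22: ELSE → 2
review_id=23: ELSE → 2
review_id=24: ELSE → 4
review_id=25: ELSE → 3
review_id=26: length < 1094 → -4
review_id=27: length < 1094 → -10
review_id=28: length < 195 → 12
review_id=29: length < 195 → 11
review_id=30: length < 195 → 10
review_id=31: length < 844 AND lang = 'ja' → -3
review_id=32: length < 1094 → -10

3, 4, 2, 2, 4, 3, -4, -10, 12, 11, 10, -3, -10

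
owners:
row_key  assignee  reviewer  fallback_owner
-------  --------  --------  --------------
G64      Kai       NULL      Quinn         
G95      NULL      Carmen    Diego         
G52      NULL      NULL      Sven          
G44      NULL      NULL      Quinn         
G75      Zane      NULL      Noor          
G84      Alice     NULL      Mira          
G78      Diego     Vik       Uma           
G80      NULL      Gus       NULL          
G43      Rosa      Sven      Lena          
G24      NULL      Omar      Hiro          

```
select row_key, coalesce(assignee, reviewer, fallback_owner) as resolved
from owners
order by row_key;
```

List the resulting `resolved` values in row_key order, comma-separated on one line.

row_key=G24: assignee=NULL, reviewer=Omar → Omar
row_key=G43: assignee=Rosa → Rosa
row_key=G44: assignee=NULL, reviewer=NULL, fallback_owner=Quinn → Quinn
row_key=G52: assignee=NULL, reviewer=NULL, fallback_owner=Sven → Sven
row_key=G64: assignee=Kai → Kai
row_key=G75: assignee=Zane → Zane
row_key=G78: assignee=Diego → Diego
row_key=G80: assignee=NULL, reviewer=Gus → Gus
row_key=G84: assignee=Alice → Alice
row_key=G95: assignee=NULL, reviewer=Carmen → Carmen

Omar, Rosa, Quinn, Sven, Kai, Zane, Diego, Gus, Alice, Carmen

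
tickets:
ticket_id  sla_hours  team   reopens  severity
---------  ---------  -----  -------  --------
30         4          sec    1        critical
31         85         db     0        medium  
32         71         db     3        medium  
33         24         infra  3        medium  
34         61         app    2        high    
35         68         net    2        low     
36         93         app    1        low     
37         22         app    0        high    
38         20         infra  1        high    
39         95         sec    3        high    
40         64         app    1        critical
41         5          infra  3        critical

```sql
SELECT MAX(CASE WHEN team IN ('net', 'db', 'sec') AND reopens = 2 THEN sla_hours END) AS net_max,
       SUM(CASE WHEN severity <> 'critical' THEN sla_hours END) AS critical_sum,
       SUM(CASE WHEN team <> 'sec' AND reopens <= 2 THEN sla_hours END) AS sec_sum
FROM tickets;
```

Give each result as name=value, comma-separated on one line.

[net_max: team IN ('net', 'db', 'sec') AND reopens = 2]
ticket_id=30: ✗
ticket_id=31: ✗
ticket_id=32: ✗
ticket_id=33: ✗
ticket_id=34: ✗
ticket_id=35: ✓ → 68
ticket_id=36: ✗
ticket_id=37: ✗
ticket_id=38: ✗
ticket_id=39: ✗
ticket_id=40: ✗
ticket_id=41: ✗
net_max = MAX(68) = 68
—
[critical_sum: severity <> 'critical']
ticket_id=30: ✗
ticket_id=31: ✓ → 85
ticket_id=32: ✓ → 71
ticket_id=33: ✓ → 24
ticket_id=34: ✓ → 61
ticket_id=35: ✓ → 68
ticket_id=36: ✓ → 93
ticket_id=37: ✓ → 22
ticket_id=38: ✓ → 20
ticket_id=39: ✓ → 95
ticket_id=40: ✗
ticket_id=41: ✗
critical_sum = 85 + 71 + 24 + 61 + 68 + 93 + 22 + 20 + 95 = 539
—
[sec_sum: team <> 'sec' AND reopens <= 2]
ticket_id=30: ✗
ticket_id=31: ✓ → 85
ticket_id=32: ✗
ticket_id=33: ✗
ticket_id=34: ✓ → 61
ticket_id=35: ✓ → 68
ticket_id=36: ✓ → 93
ticket_id=37: ✓ → 22
ticket_id=38: ✓ → 20
ticket_id=39: ✗
ticket_id=40: ✓ → 64
ticket_id=41: ✗
sec_sum = 85 + 61 + 68 + 93 + 22 + 20 + 64 = 413

net_max=68, critical_sum=539, sec_sum=413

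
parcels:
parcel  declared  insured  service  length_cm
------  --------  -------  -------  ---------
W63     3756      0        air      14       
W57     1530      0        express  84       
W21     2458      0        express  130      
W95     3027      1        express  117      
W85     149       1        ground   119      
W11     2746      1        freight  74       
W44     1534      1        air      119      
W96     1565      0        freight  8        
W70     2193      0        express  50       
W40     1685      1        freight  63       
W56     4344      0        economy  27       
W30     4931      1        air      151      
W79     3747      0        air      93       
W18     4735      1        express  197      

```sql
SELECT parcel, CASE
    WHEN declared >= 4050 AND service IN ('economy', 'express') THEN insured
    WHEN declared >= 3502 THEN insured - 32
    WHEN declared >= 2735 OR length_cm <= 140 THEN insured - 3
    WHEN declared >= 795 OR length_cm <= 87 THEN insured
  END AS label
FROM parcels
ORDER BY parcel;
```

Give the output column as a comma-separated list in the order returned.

parcel=W11: declared >= 2735 OR length_cm <= 140 → -2
parcel=W18: declared >= 4050 AND service IN ('economy', 'express') → 1
parcel=W21: declared >= 2735 OR length_cm <= 140 → -3
parcel=W30: declared >= 3502 → -31
parcel=W40: declared >= 2735 OR length_cm <= 140 → -2
parcel=W44: declared >= 2735 OR length_cm <= 140 → -2
parcel=W56: declared >= 4050 AND service IN ('economy', 'express') → 0
parcel=W57: declared >= 2735 OR length_cm <= 140 → -3
parcel=W63: declared >= 3502 → -32
parcel=W70: declared >= 2735 OR length_cm <= 140 → -3
parcel=W79: declared >= 3502 → -32
parcel=W85: declared >= 2735 OR length_cm <= 140 → -2
parcel=W95: declared >= 2735 OR length_cm <= 140 → -2
parcel=W96: declared >= 2735 OR length_cm <= 140 → -3

-2, 1, -3, -31, -2, -2, 0, -3, -32, -3, -32, -2, -2, -3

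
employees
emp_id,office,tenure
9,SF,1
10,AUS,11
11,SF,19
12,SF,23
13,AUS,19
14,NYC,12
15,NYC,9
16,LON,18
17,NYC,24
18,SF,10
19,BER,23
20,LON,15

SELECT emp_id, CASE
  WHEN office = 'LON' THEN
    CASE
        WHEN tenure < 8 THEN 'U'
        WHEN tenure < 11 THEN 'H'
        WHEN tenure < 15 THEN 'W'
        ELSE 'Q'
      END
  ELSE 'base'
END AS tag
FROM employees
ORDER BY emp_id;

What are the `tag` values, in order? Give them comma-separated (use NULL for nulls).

base, base, base, base, base, base, base, Q, base, base, base, Q

emp_id=9: office='SF' → outer ELSE → base
emp_id=10: office='AUS' → outer ELSE → base
emp_id=11: office='SF' → outer ELSE → base
emp_id=12: office='SF' → outer ELSE → base
emp_id=13: office='AUS' → outer ELSE → base
emp_id=14: office='NYC' → outer ELSE → base
emp_id=15: office='NYC' → outer ELSE → base
emp_id=16: office='LON' → inner[ELSE] → Q
emp_id=17: office='NYC' → outer ELSE → base
emp_id=18: office='SF' → outer ELSE → base
emp_id=19: office='BER' → outer ELSE → base
emp_id=20: office='LON' → inner[ELSE] → Q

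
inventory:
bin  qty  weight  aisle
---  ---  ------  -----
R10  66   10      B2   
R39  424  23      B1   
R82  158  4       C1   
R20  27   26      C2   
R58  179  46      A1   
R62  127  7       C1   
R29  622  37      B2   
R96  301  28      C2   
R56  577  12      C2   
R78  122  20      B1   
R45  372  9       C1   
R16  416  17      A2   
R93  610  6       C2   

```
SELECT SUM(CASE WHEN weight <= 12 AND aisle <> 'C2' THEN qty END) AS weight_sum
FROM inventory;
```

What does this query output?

bin=R10: ✓ → 66
bin=R39: ✗
bin=R82: ✓ → 158
bin=R20: ✗
bin=R58: ✗
bin=R62: ✓ → 127
bin=R29: ✗
bin=R96: ✗
bin=R56: ✗
bin=R78: ✗
bin=R45: ✓ → 372
bin=R16: ✗
bin=R93: ✗
weight_sum = 66 + 158 + 127 + 372 = 723

723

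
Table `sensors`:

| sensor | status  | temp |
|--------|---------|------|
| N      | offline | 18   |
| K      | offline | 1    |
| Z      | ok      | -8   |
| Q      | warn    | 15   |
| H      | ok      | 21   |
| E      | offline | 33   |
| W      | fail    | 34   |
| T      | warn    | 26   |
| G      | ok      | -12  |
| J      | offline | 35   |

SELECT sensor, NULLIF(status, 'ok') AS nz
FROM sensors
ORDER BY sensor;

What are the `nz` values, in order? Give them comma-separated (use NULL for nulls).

sensor=E: status=offline vs ok: differ → offline
sensor=G: status=ok vs ok: equal → NULL
sensor=H: status=ok vs ok: equal → NULL
sensor=J: status=offline vs ok: differ → offline
sensor=K: status=offline vs ok: differ → offline
sensor=N: status=offline vs ok: differ → offline
sensor=Q: status=warn vs ok: differ → warn
sensor=T: status=warn vs ok: differ → warn
sensor=W: status=fail vs ok: differ → fail
sensor=Z: status=ok vs ok: equal → NULL

offline, NULL, NULL, offline, offline, offline, warn, warn, fail, NULL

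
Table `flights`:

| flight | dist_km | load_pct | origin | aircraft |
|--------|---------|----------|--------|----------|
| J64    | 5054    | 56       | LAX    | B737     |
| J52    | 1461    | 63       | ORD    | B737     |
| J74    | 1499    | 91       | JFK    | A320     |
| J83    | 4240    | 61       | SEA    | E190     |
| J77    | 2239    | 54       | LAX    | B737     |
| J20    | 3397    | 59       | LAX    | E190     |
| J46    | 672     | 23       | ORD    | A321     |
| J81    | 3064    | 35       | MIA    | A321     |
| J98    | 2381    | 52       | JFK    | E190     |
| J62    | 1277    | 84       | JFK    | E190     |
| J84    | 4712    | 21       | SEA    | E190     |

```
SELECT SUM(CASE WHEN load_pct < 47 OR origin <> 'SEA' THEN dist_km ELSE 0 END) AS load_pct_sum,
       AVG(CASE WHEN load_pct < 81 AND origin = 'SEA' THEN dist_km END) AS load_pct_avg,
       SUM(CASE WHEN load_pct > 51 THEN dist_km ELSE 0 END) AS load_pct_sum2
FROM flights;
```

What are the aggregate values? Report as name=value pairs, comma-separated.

[load_pct_sum: load_pct < 47 OR origin <> 'SEA']
flight=J64: ✓ → 5054
flight=J52: ✓ → 1461
flight=J74: ✓ → 1499
flight=J83: ✗
flight=J77: ✓ → 2239
flight=J20: ✓ → 3397
flight=J46: ✓ → 672
flight=J81: ✓ → 3064
flight=J98: ✓ → 2381
flight=J62: ✓ → 1277
flight=J84: ✓ → 4712
load_pct_sum = 5054 + 1461 + 1499 + 2239 + 3397 + 672 + 3064 + 2381 + 1277 + 4712 = 25756
—
[load_pct_avg: load_pct < 81 AND origin = 'SEA']
flight=J64: ✗
flight=J52: ✗
flight=J74: ✗
flight=J83: ✓ → 4240
flight=J77: ✗
flight=J20: ✗
flight=J46: ✗
flight=J81: ✗
flight=J98: ✗
flight=J62: ✗
flight=J84: ✓ → 4712
load_pct_avg = (4240 + 4712) / 2 = 4476
—
[load_pct_sum2: load_pct > 51]
flight=J64: ✓ → 5054
flight=J52: ✓ → 1461
flight=J74: ✓ → 1499
flight=J83: ✓ → 4240
flight=J77: ✓ → 2239
flight=J20: ✓ → 3397
flight=J46: ✗
flight=J81: ✗
flight=J98: ✓ → 2381
flight=J62: ✓ → 1277
flight=J84: ✗
load_pct_sum2 = 5054 + 1461 + 1499 + 4240 + 2239 + 3397 + 2381 + 1277 = 21548

load_pct_sum=25756, load_pct_avg=4476, load_pct_sum2=21548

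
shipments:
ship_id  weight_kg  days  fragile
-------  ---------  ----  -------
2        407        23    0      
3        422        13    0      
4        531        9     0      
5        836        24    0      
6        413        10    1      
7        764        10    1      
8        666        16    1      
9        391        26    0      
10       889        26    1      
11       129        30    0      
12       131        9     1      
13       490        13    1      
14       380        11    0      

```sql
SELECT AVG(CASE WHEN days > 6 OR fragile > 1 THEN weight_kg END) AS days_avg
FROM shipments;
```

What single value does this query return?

496.0769230769

ship_id=2: ✓ → 407
ship_id=3: ✓ → 422
ship_id=4: ✓ → 531
ship_id=5: ✓ → 836
ship_id=6: ✓ → 413
ship_id=7: ✓ → 764
ship_id=8: ✓ → 666
ship_id=9: ✓ → 391
ship_id=10: ✓ → 889
ship_id=11: ✓ → 129
ship_id=12: ✓ → 131
ship_id=13: ✓ → 490
ship_id=14: ✓ → 380
days_avg = (407 + 422 + 531 + 836 + 413 + 764 + 666 + 391 + 889 + 129 + 131 + 490 + 380) / 13 = 496.0769230769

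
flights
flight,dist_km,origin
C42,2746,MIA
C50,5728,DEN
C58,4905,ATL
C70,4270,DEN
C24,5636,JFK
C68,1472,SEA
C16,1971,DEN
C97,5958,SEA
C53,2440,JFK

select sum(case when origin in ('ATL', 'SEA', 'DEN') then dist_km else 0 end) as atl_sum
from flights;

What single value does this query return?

flight=C42: ✗
flight=C50: ✓ → 5728
flight=C58: ✓ → 4905
flight=C70: ✓ → 4270
flight=C24: ✗
flight=C68: ✓ → 1472
flight=C16: ✓ → 1971
flight=C97: ✓ → 5958
flight=C53: ✗
atl_sum = 5728 + 4905 + 4270 + 1472 + 1971 + 5958 = 24304

24304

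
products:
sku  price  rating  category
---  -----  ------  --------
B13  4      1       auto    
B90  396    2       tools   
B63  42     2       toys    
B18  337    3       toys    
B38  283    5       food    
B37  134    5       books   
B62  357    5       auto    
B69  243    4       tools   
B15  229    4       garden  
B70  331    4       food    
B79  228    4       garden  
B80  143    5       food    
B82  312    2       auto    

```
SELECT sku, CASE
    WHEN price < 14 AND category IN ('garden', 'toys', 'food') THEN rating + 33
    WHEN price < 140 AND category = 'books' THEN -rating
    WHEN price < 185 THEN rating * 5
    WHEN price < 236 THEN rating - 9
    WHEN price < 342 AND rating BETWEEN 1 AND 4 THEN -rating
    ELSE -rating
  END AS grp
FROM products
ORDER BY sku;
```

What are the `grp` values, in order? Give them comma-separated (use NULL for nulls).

sku=B13: price < 185 → 5
sku=B15: price < 236 → -5
sku=B18: price < 342 AND rating BETWEEN 1 AND 4 → -3
sku=B37: price < 140 AND category = 'books' → -5
sku=B38: ELSE → -5
sku=B62: ELSE → -5
sku=B63: price < 185 → 10
sku=B69: price < 342 AND rating BETWEEN 1 AND 4 → -4
sku=B70: price < 342 AND rating BETWEEN 1 AND 4 → -4
sku=B79: price < 236 → -5
sku=B80: price < 185 → 25
sku=B82: price < 342 AND rating BETWEEN 1 AND 4 → -2
sku=B90: ELSE → -2

5, -5, -3, -5, -5, -5, 10, -4, -4, -5, 25, -2, -2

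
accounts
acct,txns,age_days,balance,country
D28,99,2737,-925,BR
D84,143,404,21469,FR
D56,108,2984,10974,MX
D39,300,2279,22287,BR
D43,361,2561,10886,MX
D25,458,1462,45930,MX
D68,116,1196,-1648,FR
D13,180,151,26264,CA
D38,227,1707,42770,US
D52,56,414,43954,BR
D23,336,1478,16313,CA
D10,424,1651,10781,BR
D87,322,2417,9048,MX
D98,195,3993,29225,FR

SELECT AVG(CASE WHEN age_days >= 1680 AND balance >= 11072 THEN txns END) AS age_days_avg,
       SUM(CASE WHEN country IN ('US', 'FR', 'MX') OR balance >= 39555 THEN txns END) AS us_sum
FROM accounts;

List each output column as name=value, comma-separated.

[age_days_avg: age_days >= 1680 AND balance >= 11072]
acct=D28: ✗
acct=D84: ✗
acct=D56: ✗
acct=D39: ✓ → 300
acct=D43: ✗
acct=D25: ✗
acct=D68: ✗
acct=D13: ✗
acct=D38: ✓ → 227
acct=D52: ✗
acct=D23: ✗
acct=D10: ✗
acct=D87: ✗
acct=D98: ✓ → 195
age_days_avg = (300 + 227 + 195) / 3 = 240.6666666667
—
[us_sum: country IN ('US', 'FR', 'MX') OR balance >= 39555]
acct=D28: ✗
acct=D84: ✓ → 143
acct=D56: ✓ → 108
acct=D39: ✗
acct=D43: ✓ → 361
acct=D25: ✓ → 458
acct=D68: ✓ → 116
acct=D13: ✗
acct=D38: ✓ → 227
acct=D52: ✓ → 56
acct=D23: ✗
acct=D10: ✗
acct=D87: ✓ → 322
acct=D98: ✓ → 195
us_sum = 143 + 108 + 361 + 458 + 116 + 227 + 56 + 322 + 195 = 1986

age_days_avg=240.6666666667, us_sum=1986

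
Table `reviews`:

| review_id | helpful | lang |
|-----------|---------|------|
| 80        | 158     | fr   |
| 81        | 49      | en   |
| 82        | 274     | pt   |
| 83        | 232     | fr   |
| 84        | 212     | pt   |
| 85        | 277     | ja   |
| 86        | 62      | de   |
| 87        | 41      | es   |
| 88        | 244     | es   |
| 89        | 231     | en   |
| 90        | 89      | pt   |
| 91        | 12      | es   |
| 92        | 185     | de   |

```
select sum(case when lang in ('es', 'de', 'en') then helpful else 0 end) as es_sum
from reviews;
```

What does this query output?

review_id=80: ✗
review_id=81: ✓ → 49
review_id=82: ✗
review_id=83: ✗
review_id=84: ✗
review_id=85: ✗
review_id=86: ✓ → 62
review_id=87: ✓ → 41
review_id=88: ✓ → 244
review_id=89: ✓ → 231
review_id=90: ✗
review_id=91: ✓ → 12
review_id=92: ✓ → 185
es_sum = 49 + 62 + 41 + 244 + 231 + 12 + 185 = 824

824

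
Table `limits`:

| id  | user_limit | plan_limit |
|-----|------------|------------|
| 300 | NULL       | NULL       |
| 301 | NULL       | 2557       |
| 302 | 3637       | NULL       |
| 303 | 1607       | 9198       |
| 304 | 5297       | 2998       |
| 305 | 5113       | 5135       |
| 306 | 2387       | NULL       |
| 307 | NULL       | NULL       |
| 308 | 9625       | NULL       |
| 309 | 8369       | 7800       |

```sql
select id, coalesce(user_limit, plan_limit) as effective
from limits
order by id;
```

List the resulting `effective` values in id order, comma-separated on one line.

id=300: user_limit=NULL, plan_limit=NULL (all NULL) → NULL
id=301: user_limit=NULL, plan_limit=2557 → 2557
id=302: user_limit=3637 → 3637
id=303: user_limit=1607 → 1607
id=304: user_limit=5297 → 5297
id=305: user_limit=5113 → 5113
id=306: user_limit=2387 → 2387
id=307: user_limit=NULL, plan_limit=NULL (all NULL) → NULL
id=308: user_limit=9625 → 9625
id=309: user_limit=8369 → 8369

NULL, 2557, 3637, 1607, 5297, 5113, 2387, NULL, 9625, 8369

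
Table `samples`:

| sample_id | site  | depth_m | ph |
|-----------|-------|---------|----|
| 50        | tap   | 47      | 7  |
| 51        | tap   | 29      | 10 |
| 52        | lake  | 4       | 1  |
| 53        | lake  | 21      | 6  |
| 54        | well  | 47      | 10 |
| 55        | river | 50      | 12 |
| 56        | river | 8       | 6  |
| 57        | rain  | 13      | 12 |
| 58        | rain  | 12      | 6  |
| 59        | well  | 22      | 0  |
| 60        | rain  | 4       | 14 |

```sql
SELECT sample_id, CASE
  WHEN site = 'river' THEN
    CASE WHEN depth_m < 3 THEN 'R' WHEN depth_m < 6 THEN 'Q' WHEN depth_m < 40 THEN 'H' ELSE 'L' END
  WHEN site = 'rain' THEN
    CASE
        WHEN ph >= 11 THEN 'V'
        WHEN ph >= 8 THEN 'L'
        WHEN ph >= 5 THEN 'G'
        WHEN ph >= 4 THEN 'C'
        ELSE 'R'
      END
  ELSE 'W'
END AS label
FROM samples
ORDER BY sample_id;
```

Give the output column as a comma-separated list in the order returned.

sample_id=50: site='tap' → outer ELSE → W
sample_id=51: site='tap' → outer ELSE → W
sample_id=52: site='lake' → outer ELSE → W
sample_id=53: site='lake' → outer ELSE → W
sample_id=54: site='well' → outer ELSE → W
sample_id=55: site='river' → inner[ELSE] → L
sample_id=56: site='river' → inner[depth_m < 40] → H
sample_id=57: site='rain' → inner[ph >= 11] → V
sample_id=58: site='rain' → inner[ph >= 5] → G
sample_id=59: site='well' → outer ELSE → W
sample_id=60: site='rain' → inner[ph >= 11] → V

W, W, W, W, W, L, H, V, G, W, V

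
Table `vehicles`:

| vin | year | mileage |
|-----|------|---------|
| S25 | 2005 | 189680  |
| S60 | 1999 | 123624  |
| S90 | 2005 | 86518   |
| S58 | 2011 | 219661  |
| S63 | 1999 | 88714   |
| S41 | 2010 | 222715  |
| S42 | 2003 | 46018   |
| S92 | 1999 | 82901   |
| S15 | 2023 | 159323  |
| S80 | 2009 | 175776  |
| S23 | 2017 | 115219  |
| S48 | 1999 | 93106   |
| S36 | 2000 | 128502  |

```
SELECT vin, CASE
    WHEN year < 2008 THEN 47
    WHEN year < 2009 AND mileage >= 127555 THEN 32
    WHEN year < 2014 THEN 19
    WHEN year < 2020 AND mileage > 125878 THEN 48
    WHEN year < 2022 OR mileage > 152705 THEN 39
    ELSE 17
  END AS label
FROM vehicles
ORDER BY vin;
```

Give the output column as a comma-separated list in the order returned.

39, 39, 47, 47, 19, 47, 47, 19, 47, 47, 19, 47, 47

vin=S15: year < 2022 OR mileage > 152705 → 39
vin=S23: year < 2022 OR mileage > 152705 → 39
vin=S25: year < 2008 → 47
vin=S36: year < 2008 → 47
vin=S41: year < 2014 → 19
vin=S42: year < 2008 → 47
vin=S48: year < 2008 → 47
vin=S58: year < 2014 → 19
vin=S60: year < 2008 → 47
vin=S63: year < 2008 → 47
vin=S80: year < 2014 → 19
vin=S90: year < 2008 → 47
vin=S92: year < 2008 → 47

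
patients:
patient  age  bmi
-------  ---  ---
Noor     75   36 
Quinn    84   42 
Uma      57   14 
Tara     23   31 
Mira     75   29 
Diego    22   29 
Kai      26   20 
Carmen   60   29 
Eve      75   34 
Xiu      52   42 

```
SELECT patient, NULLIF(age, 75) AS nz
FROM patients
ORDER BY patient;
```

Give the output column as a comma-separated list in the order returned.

patient=Carmen: age=60 vs 75: differ → 60
patient=Diego: age=22 vs 75: differ → 22
patient=Eve: age=75 vs 75: equal → NULL
patient=Kai: age=26 vs 75: differ → 26
patient=Mira: age=75 vs 75: equal → NULL
patient=Noor: age=75 vs 75: equal → NULL
patient=Quinn: age=84 vs 75: differ → 84
patient=Tara: age=23 vs 75: differ → 23
patient=Uma: age=57 vs 75: differ → 57
patient=Xiu: age=52 vs 75: differ → 52

60, 22, NULL, 26, NULL, NULL, 84, 23, 57, 52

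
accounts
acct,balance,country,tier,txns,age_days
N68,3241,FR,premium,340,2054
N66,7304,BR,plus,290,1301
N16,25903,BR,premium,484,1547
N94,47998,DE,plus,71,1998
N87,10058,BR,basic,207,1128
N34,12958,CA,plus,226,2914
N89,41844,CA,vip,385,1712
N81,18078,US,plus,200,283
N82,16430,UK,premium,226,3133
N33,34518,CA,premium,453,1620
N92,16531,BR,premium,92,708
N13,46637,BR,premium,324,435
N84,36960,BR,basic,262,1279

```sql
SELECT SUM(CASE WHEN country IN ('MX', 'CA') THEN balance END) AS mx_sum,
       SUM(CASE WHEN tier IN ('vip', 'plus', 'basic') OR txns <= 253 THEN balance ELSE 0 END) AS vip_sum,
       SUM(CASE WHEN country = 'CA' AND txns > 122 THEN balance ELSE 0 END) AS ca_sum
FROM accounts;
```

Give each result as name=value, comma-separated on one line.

[mx_sum: country IN ('MX', 'CA')]
acct=N68: ✗
acct=N66: ✗
acct=N16: ✗
acct=N94: ✗
acct=N87: ✗
acct=N34: ✓ → 12958
acct=N89: ✓ → 41844
acct=N81: ✗
acct=N82: ✗
acct=N33: ✓ → 34518
acct=N92: ✗
acct=N13: ✗
acct=N84: ✗
mx_sum = 12958 + 41844 + 34518 = 89320
—
[vip_sum: tier IN ('vip', 'plus', 'basic') OR txns <= 253]
acct=N68: ✗
acct=N66: ✓ → 7304
acct=N16: ✗
acct=N94: ✓ → 47998
acct=N87: ✓ → 10058
acct=N34: ✓ → 12958
acct=N89: ✓ → 41844
acct=N81: ✓ → 18078
acct=N82: ✓ → 16430
acct=N33: ✗
acct=N92: ✓ → 16531
acct=N13: ✗
acct=N84: ✓ → 36960
vip_sum = 7304 + 47998 + 10058 + 12958 + 41844 + 18078 + 16430 + 16531 + 36960 = 208161
—
[ca_sum: country = 'CA' AND txns > 122]
acct=N68: ✗
acct=N66: ✗
acct=N16: ✗
acct=N94: ✗
acct=N87: ✗
acct=N34: ✓ → 12958
acct=N89: ✓ → 41844
acct=N81: ✗
acct=N82: ✗
acct=N33: ✓ → 34518
acct=N92: ✗
acct=N13: ✗
acct=N84: ✗
ca_sum = 12958 + 41844 + 34518 = 89320

mx_sum=89320, vip_sum=208161, ca_sum=89320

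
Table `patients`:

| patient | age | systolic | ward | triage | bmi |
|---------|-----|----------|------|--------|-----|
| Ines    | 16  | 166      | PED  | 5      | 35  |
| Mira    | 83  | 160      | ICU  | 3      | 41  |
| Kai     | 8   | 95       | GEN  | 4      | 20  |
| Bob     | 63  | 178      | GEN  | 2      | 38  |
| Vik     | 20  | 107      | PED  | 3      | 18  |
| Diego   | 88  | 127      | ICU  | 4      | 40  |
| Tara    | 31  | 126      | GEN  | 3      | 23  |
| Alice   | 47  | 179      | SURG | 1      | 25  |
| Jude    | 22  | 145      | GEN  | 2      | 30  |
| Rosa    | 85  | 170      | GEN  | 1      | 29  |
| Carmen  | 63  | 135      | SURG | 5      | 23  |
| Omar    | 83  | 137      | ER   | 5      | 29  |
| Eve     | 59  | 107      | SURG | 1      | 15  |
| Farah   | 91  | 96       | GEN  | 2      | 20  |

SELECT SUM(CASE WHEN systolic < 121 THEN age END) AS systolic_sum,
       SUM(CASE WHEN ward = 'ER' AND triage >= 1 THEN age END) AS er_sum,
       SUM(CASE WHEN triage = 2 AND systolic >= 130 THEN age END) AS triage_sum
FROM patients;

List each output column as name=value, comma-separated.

systolic_sum=178, er_sum=83, triage_sum=85

[systolic_sum: systolic < 121]
patient=Ines: ✗
patient=Mira: ✗
patient=Kai: ✓ → 8
patient=Bob: ✗
patient=Vik: ✓ → 20
patient=Diego: ✗
patient=Tara: ✗
patient=Alice: ✗
patient=Jude: ✗
patient=Rosa: ✗
patient=Carmen: ✗
patient=Omar: ✗
patient=Eve: ✓ → 59
patient=Farah: ✓ → 91
systolic_sum = 8 + 20 + 59 + 91 = 178
—
[er_sum: ward = 'ER' AND triage >= 1]
patient=Ines: ✗
patient=Mira: ✗
patient=Kai: ✗
patient=Bob: ✗
patient=Vik: ✗
patient=Diego: ✗
patient=Tara: ✗
patient=Alice: ✗
patient=Jude: ✗
patient=Rosa: ✗
patient=Carmen: ✗
patient=Omar: ✓ → 83
patient=Eve: ✗
patient=Farah: ✗
er_sum = 83
—
[triage_sum: triage = 2 AND systolic >= 130]
patient=Ines: ✗
patient=Mira: ✗
patient=Kai: ✗
patient=Bob: ✓ → 63
patient=Vik: ✗
patient=Diego: ✗
patient=Tara: ✗
patient=Alice: ✗
patient=Jude: ✓ → 22
patient=Rosa: ✗
patient=Carmen: ✗
patient=Omar: ✗
patient=Eve: ✗
patient=Farah: ✗
triage_sum = 63 + 22 = 85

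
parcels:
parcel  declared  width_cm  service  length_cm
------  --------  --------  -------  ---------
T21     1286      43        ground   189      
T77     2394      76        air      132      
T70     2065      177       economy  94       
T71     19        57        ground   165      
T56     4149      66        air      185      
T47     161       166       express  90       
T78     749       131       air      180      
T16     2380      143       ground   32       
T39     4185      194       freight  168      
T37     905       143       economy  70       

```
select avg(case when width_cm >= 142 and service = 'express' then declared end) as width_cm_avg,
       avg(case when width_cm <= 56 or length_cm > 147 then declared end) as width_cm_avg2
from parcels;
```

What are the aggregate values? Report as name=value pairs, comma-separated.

width_cm_avg=161, width_cm_avg2=2077.6

[width_cm_avg: width_cm >= 142 and service = 'express']
parcel=T21: ✗
parcel=T77: ✗
parcel=T70: ✗
parcel=T71: ✗
parcel=T56: ✗
parcel=T47: ✓ → 161
parcel=T78: ✗
parcel=T16: ✗
parcel=T39: ✗
parcel=T37: ✗
width_cm_avg = 161
—
[width_cm_avg2: width_cm <= 56 or length_cm > 147]
parcel=T21: ✓ → 1286
parcel=T77: ✗
parcel=T70: ✗
parcel=T71: ✓ → 19
parcel=T56: ✓ → 4149
parcel=T47: ✗
parcel=T78: ✓ → 749
parcel=T16: ✗
parcel=T39: ✓ → 4185
parcel=T37: ✗
width_cm_avg2 = (1286 + 19 + 4149 + 749 + 4185) / 5 = 2077.6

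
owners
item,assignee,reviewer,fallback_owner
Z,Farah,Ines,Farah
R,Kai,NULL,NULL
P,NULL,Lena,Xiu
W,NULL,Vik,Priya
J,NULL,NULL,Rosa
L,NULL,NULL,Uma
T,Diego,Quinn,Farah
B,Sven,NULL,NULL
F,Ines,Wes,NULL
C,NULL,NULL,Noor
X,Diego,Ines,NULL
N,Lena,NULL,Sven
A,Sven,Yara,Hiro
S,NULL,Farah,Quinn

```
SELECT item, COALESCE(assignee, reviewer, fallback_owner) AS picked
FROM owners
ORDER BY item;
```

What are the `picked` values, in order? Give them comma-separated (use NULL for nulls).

Sven, Sven, Noor, Ines, Rosa, Uma, Lena, Lena, Kai, Farah, Diego, Vik, Diego, Farah

item=A: assignee=Sven → Sven
item=B: assignee=Sven → Sven
item=C: assignee=NULL, reviewer=NULL, fallback_owner=Noor → Noor
item=F: assignee=Ines → Ines
item=J: assignee=NULL, reviewer=NULL, fallback_owner=Rosa → Rosa
item=L: assignee=NULL, reviewer=NULL, fallback_owner=Uma → Uma
item=N: assignee=Lena → Lena
item=P: assignee=NULL, reviewer=Lena → Lena
item=R: assignee=Kai → Kai
item=S: assignee=NULL, reviewer=Farah → Farah
item=T: assignee=Diego → Diego
item=W: assignee=NULL, reviewer=Vik → Vik
item=X: assignee=Diego → Diego
item=Z: assignee=Farah → Farah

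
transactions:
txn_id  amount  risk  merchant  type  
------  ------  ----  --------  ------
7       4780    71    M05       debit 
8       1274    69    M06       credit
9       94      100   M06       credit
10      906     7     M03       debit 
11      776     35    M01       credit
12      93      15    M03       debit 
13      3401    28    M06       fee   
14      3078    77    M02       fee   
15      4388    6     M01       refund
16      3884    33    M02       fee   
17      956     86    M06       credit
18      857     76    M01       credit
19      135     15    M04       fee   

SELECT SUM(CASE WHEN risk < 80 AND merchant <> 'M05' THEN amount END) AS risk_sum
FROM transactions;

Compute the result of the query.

18792

txn_id=7: ✗
txn_id=8: ✓ → 1274
txn_id=9: ✗
txn_id=10: ✓ → 906
txn_id=11: ✓ → 776
txn_id=12: ✓ → 93
txn_id=13: ✓ → 3401
txn_id=14: ✓ → 3078
txn_id=15: ✓ → 4388
txn_id=16: ✓ → 3884
txn_id=17: ✗
txn_id=18: ✓ → 857
txn_id=19: ✓ → 135
risk_sum = 1274 + 906 + 776 + 93 + 3401 + 3078 + 4388 + 3884 + 857 + 135 = 18792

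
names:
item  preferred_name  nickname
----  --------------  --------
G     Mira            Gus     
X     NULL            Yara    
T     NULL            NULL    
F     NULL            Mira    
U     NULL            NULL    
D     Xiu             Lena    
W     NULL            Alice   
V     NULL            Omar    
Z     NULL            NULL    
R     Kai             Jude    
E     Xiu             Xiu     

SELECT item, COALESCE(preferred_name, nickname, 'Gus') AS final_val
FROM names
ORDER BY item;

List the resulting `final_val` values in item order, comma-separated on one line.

Xiu, Xiu, Mira, Mira, Kai, Gus, Gus, Omar, Alice, Yara, Gus

item=D: preferred_name=Xiu → Xiu
item=E: preferred_name=Xiu → Xiu
item=F: preferred_name=NULL, nickname=Mira → Mira
item=G: preferred_name=Mira → Mira
item=R: preferred_name=Kai → Kai
item=T: preferred_name=NULL, nickname=NULL, → literal Gus → Gus
item=U: preferred_name=NULL, nickname=NULL, → literal Gus → Gus
item=V: preferred_name=NULL, nickname=Omar → Omar
item=W: preferred_name=NULL, nickname=Alice → Alice
item=X: preferred_name=NULL, nickname=Yara → Yara
item=Z: preferred_name=NULL, nickname=NULL, → literal Gus → Gus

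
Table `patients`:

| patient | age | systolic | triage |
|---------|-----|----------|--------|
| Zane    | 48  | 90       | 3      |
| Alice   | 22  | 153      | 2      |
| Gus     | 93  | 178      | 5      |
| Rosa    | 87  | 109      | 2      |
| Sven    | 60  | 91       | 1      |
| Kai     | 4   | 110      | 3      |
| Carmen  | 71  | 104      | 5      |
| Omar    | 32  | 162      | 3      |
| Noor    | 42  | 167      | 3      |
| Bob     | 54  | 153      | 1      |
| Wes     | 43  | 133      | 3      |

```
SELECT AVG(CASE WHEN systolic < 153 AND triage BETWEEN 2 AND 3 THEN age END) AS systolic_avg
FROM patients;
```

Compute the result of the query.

45.5

patient=Zane: ✓ → 48
patient=Alice: ✗
patient=Gus: ✗
patient=Rosa: ✓ → 87
patient=Sven: ✗
patient=Kai: ✓ → 4
patient=Carmen: ✗
patient=Omar: ✗
patient=Noor: ✗
patient=Bob: ✗
patient=Wes: ✓ → 43
systolic_avg = (48 + 87 + 4 + 43) / 4 = 45.5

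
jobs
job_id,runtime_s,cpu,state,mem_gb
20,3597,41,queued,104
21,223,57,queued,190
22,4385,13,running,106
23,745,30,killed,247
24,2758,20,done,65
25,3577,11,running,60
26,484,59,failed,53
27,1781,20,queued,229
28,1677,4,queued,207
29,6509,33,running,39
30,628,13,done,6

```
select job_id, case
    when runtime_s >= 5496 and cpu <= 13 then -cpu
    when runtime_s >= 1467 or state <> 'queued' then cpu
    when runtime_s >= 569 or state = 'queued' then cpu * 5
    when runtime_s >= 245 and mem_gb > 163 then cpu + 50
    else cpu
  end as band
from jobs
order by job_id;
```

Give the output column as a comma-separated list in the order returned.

job_id=20: runtime_s >= 1467 or state <> 'queued' → 41
job_id=21: runtime_s >= 569 or state = 'queued' → 285
job_id=22: runtime_s >= 1467 or state <> 'queued' → 13
job_id=23: runtime_s >= 1467 or state <> 'queued' → 30
job_id=24: runtime_s >= 1467 or state <> 'queued' → 20
job_id=25: runtime_s >= 1467 or state <> 'queued' → 11
job_id=26: runtime_s >= 1467 or state <> 'queued' → 59
job_id=27: runtime_s >= 1467 or state <> 'queued' → 20
job_id=28: runtime_s >= 1467 or state <> 'queued' → 4
job_id=29: runtime_s >= 1467 or state <> 'queued' → 33
job_id=30: runtime_s >= 1467 or state <> 'queued' → 13

41, 285, 13, 30, 20, 11, 59, 20, 4, 33, 13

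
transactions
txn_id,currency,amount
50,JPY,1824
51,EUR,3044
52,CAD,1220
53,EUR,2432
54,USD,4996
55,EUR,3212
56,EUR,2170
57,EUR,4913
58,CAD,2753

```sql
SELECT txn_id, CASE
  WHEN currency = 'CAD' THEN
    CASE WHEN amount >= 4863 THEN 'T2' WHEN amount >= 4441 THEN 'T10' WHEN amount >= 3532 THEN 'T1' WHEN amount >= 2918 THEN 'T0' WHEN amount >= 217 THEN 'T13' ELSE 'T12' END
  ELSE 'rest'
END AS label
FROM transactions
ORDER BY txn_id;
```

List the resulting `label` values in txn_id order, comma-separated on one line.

rest, rest, T13, rest, rest, rest, rest, rest, T13

txn_id=50: currency='JPY' → outer ELSE → rest
txn_id=51: currency='EUR' → outer ELSE → rest
txn_id=52: currency='CAD' → inner[amount >= 217] → T13
txn_id=53: currency='EUR' → outer ELSE → rest
txn_id=54: currency='USD' → outer ELSE → rest
txn_id=55: currency='EUR' → outer ELSE → rest
txn_id=56: currency='EUR' → outer ELSE → rest
txn_id=57: currency='EUR' → outer ELSE → rest
txn_id=58: currency='CAD' → inner[amount >= 217] → T13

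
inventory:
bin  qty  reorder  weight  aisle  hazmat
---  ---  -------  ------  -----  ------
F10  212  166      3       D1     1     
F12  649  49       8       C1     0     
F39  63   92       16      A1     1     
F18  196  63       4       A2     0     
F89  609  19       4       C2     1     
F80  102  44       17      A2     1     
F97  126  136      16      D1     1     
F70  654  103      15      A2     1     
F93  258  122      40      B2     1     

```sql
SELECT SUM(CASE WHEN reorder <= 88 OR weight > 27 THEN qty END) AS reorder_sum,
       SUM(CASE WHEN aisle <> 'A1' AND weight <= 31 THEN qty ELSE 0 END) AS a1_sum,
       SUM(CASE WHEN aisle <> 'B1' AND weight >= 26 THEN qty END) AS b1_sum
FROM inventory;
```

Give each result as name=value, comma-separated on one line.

reorder_sum=1814, a1_sum=2548, b1_sum=258

[reorder_sum: reorder <= 88 OR weight > 27]
bin=F10: ✗
bin=F12: ✓ → 649
bin=F39: ✗
bin=F18: ✓ → 196
bin=F89: ✓ → 609
bin=F80: ✓ → 102
bin=F97: ✗
bin=F70: ✗
bin=F93: ✓ → 258
reorder_sum = 649 + 196 + 609 + 102 + 258 = 1814
—
[a1_sum: aisle <> 'A1' AND weight <= 31]
bin=F10: ✓ → 212
bin=F12: ✓ → 649
bin=F39: ✗
bin=F18: ✓ → 196
bin=F89: ✓ → 609
bin=F80: ✓ → 102
bin=F97: ✓ → 126
bin=F70: ✓ → 654
bin=F93: ✗
a1_sum = 212 + 649 + 196 + 609 + 102 + 126 + 654 = 2548
—
[b1_sum: aisle <> 'B1' AND weight >= 26]
bin=F10: ✗
bin=F12: ✗
bin=F39: ✗
bin=F18: ✗
bin=F89: ✗
bin=F80: ✗
bin=F97: ✗
bin=F70: ✗
bin=F93: ✓ → 258
b1_sum = 258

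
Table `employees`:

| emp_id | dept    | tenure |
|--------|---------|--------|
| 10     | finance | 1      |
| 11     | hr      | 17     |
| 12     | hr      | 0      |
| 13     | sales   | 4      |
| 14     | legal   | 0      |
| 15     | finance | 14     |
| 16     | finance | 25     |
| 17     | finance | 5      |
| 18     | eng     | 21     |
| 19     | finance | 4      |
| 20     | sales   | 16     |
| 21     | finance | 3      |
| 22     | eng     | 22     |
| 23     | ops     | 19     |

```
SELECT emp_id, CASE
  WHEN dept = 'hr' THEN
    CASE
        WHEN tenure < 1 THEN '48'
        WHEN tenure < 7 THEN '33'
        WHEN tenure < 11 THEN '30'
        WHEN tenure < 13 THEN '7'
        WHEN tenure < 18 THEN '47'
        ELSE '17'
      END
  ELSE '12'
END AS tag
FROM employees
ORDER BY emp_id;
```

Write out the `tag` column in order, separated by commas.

12, 47, 48, 12, 12, 12, 12, 12, 12, 12, 12, 12, 12, 12

emp_id=10: dept='finance' → outer ELSE → 12
emp_id=11: dept='hr' → inner[tenure < 18] → 47
emp_id=12: dept='hr' → inner[tenure < 1] → 48
emp_id=13: dept='sales' → outer ELSE → 12
emp_id=14: dept='legal' → outer ELSE → 12
emp_id=15: dept='finance' → outer ELSE → 12
emp_id=16: dept='finance' → outer ELSE → 12
emp_id=17: dept='finance' → outer ELSE → 12
emp_id=18: dept='eng' → outer ELSE → 12
emp_id=19: dept='finance' → outer ELSE → 12
emp_id=20: dept='sales' → outer ELSE → 12
emp_id=21: dept='finance' → outer ELSE → 12
emp_id=22: dept='eng' → outer ELSE → 12
emp_id=23: dept='ops' → outer ELSE → 12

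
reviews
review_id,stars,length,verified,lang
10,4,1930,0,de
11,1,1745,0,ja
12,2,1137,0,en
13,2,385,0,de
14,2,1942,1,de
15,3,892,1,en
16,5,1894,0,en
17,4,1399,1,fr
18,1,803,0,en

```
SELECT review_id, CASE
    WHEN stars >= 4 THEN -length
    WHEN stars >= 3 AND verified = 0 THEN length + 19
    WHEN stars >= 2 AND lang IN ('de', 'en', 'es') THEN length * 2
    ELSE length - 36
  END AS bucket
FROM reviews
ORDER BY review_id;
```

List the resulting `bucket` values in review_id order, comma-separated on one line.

-1930, 1709, 2274, 770, 3884, 1784, -1894, -1399, 767

review_id=10: stars >= 4 → -1930
review_id=11: ELSE → 1709
review_id=12: stars >= 2 AND lang IN ('de', 'en', 'es') → 2274
review_id=13: stars >= 2 AND lang IN ('de', 'en', 'es') → 770
review_id=14: stars >= 2 AND lang IN ('de', 'en', 'es') → 3884
review_id=15: stars >= 2 AND lang IN ('de', 'en', 'es') → 1784
review_id=16: stars >= 4 → -1894
review_id=17: stars >= 4 → -1399
review_id=18: ELSE → 767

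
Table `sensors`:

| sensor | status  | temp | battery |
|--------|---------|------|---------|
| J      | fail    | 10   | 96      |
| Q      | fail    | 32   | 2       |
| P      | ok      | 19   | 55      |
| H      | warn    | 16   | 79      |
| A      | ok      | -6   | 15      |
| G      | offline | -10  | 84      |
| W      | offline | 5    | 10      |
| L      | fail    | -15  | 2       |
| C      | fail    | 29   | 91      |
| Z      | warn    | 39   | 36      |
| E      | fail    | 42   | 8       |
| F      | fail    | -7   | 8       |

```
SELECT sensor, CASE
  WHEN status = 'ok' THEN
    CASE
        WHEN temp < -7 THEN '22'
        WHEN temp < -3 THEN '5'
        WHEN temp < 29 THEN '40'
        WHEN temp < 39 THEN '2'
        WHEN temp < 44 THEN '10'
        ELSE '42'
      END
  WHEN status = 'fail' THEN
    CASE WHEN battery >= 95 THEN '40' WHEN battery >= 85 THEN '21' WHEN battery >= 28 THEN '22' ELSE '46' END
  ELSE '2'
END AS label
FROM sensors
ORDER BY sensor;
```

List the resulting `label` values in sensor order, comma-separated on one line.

sensor=A: status='ok' → inner[temp < -3] → 5
sensor=C: status='fail' → inner[battery >= 85] → 21
sensor=E: status='fail' → inner[ELSE] → 46
sensor=F: status='fail' → inner[ELSE] → 46
sensor=G: status='offline' → outer ELSE → 2
sensor=H: status='warn' → outer ELSE → 2
sensor=J: status='fail' → inner[battery >= 95] → 40
sensor=L: status='fail' → inner[ELSE] → 46
sensor=P: status='ok' → inner[temp < 29] → 40
sensor=Q: status='fail' → inner[ELSE] → 46
sensor=W: status='offline' → outer ELSE → 2
sensor=Z: status='warn' → outer ELSE → 2

5, 21, 46, 46, 2, 2, 40, 46, 40, 46, 2, 2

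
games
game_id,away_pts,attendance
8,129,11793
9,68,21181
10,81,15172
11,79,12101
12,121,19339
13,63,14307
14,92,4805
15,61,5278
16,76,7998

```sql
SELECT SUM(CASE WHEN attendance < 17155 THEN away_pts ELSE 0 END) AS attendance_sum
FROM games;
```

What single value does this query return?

581

game_id=8: ✓ → 129
game_id=9: ✗
game_id=10: ✓ → 81
game_id=11: ✓ → 79
game_id=12: ✗
game_id=13: ✓ → 63
game_id=14: ✓ → 92
game_id=15: ✓ → 61
game_id=16: ✓ → 76
attendance_sum = 129 + 81 + 79 + 63 + 92 + 61 + 76 = 581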